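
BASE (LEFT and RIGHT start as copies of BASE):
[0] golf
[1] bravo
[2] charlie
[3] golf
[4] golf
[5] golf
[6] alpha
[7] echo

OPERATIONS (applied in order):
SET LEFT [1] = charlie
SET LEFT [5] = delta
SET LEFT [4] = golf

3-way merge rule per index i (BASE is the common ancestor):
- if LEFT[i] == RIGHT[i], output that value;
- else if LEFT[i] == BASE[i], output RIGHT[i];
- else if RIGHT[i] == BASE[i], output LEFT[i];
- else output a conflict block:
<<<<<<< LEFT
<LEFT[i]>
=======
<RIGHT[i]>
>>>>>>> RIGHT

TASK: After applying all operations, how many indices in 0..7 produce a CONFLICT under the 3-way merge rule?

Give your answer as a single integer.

Answer: 0

Derivation:
Final LEFT:  [golf, charlie, charlie, golf, golf, delta, alpha, echo]
Final RIGHT: [golf, bravo, charlie, golf, golf, golf, alpha, echo]
i=0: L=golf R=golf -> agree -> golf
i=1: L=charlie, R=bravo=BASE -> take LEFT -> charlie
i=2: L=charlie R=charlie -> agree -> charlie
i=3: L=golf R=golf -> agree -> golf
i=4: L=golf R=golf -> agree -> golf
i=5: L=delta, R=golf=BASE -> take LEFT -> delta
i=6: L=alpha R=alpha -> agree -> alpha
i=7: L=echo R=echo -> agree -> echo
Conflict count: 0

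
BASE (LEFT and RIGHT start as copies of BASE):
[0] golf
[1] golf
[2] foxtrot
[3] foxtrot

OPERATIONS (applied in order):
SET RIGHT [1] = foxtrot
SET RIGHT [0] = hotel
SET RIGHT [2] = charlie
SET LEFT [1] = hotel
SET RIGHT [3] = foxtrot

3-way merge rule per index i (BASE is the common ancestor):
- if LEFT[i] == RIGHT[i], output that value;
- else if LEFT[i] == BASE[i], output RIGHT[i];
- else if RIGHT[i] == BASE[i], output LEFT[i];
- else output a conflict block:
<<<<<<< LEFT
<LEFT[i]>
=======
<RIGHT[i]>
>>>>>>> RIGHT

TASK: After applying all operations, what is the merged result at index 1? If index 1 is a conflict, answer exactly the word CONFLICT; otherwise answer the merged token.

Answer: CONFLICT

Derivation:
Final LEFT:  [golf, hotel, foxtrot, foxtrot]
Final RIGHT: [hotel, foxtrot, charlie, foxtrot]
i=0: L=golf=BASE, R=hotel -> take RIGHT -> hotel
i=1: BASE=golf L=hotel R=foxtrot all differ -> CONFLICT
i=2: L=foxtrot=BASE, R=charlie -> take RIGHT -> charlie
i=3: L=foxtrot R=foxtrot -> agree -> foxtrot
Index 1 -> CONFLICT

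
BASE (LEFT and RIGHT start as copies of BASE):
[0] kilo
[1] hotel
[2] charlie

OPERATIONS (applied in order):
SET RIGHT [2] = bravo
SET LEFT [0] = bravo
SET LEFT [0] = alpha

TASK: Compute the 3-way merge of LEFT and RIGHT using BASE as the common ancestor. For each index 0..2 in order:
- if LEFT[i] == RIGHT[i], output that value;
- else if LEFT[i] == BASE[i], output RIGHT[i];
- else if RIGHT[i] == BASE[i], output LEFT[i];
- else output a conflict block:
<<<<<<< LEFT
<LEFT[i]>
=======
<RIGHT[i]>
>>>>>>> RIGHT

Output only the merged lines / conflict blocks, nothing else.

Final LEFT:  [alpha, hotel, charlie]
Final RIGHT: [kilo, hotel, bravo]
i=0: L=alpha, R=kilo=BASE -> take LEFT -> alpha
i=1: L=hotel R=hotel -> agree -> hotel
i=2: L=charlie=BASE, R=bravo -> take RIGHT -> bravo

Answer: alpha
hotel
bravo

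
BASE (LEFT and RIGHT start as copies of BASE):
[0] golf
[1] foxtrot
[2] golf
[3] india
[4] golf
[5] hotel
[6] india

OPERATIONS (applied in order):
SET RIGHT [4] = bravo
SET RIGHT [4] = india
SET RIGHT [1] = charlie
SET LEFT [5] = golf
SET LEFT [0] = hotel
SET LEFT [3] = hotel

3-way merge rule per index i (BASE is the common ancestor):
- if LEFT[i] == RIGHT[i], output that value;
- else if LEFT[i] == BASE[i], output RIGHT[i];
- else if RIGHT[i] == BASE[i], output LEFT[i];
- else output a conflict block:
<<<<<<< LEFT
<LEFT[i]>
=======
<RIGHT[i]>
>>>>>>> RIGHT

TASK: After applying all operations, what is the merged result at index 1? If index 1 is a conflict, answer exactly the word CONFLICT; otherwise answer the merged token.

Answer: charlie

Derivation:
Final LEFT:  [hotel, foxtrot, golf, hotel, golf, golf, india]
Final RIGHT: [golf, charlie, golf, india, india, hotel, india]
i=0: L=hotel, R=golf=BASE -> take LEFT -> hotel
i=1: L=foxtrot=BASE, R=charlie -> take RIGHT -> charlie
i=2: L=golf R=golf -> agree -> golf
i=3: L=hotel, R=india=BASE -> take LEFT -> hotel
i=4: L=golf=BASE, R=india -> take RIGHT -> india
i=5: L=golf, R=hotel=BASE -> take LEFT -> golf
i=6: L=india R=india -> agree -> india
Index 1 -> charlie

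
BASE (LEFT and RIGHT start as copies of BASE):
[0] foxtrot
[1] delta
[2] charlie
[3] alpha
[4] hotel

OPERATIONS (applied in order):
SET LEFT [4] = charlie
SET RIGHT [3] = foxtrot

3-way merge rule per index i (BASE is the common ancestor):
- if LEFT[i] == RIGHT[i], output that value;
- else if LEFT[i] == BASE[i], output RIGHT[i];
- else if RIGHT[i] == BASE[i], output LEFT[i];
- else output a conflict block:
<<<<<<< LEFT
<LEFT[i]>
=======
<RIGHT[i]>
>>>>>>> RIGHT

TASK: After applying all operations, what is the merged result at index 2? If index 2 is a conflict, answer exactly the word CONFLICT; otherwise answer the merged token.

Answer: charlie

Derivation:
Final LEFT:  [foxtrot, delta, charlie, alpha, charlie]
Final RIGHT: [foxtrot, delta, charlie, foxtrot, hotel]
i=0: L=foxtrot R=foxtrot -> agree -> foxtrot
i=1: L=delta R=delta -> agree -> delta
i=2: L=charlie R=charlie -> agree -> charlie
i=3: L=alpha=BASE, R=foxtrot -> take RIGHT -> foxtrot
i=4: L=charlie, R=hotel=BASE -> take LEFT -> charlie
Index 2 -> charlie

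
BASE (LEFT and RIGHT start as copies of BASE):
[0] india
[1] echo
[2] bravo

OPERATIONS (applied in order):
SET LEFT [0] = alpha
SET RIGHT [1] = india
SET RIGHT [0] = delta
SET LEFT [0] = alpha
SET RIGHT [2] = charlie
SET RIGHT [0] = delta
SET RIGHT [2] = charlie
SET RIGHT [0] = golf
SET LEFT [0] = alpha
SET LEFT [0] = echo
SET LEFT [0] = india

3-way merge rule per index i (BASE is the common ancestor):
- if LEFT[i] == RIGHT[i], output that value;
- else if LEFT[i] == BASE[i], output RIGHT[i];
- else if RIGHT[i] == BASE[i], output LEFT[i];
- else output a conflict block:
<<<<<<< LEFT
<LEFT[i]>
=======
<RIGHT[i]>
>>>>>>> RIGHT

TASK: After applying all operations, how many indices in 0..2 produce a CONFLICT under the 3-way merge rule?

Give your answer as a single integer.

Final LEFT:  [india, echo, bravo]
Final RIGHT: [golf, india, charlie]
i=0: L=india=BASE, R=golf -> take RIGHT -> golf
i=1: L=echo=BASE, R=india -> take RIGHT -> india
i=2: L=bravo=BASE, R=charlie -> take RIGHT -> charlie
Conflict count: 0

Answer: 0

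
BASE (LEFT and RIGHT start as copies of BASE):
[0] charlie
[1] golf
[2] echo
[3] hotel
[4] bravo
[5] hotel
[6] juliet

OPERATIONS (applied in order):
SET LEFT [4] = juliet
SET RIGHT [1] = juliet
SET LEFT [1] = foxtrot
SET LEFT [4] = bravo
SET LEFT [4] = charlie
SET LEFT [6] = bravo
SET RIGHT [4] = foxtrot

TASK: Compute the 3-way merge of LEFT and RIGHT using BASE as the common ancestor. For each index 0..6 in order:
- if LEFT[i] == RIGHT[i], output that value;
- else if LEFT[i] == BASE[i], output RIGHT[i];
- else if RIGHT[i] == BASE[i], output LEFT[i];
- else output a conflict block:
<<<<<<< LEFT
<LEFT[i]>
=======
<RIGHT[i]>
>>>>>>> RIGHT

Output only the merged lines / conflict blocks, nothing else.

Final LEFT:  [charlie, foxtrot, echo, hotel, charlie, hotel, bravo]
Final RIGHT: [charlie, juliet, echo, hotel, foxtrot, hotel, juliet]
i=0: L=charlie R=charlie -> agree -> charlie
i=1: BASE=golf L=foxtrot R=juliet all differ -> CONFLICT
i=2: L=echo R=echo -> agree -> echo
i=3: L=hotel R=hotel -> agree -> hotel
i=4: BASE=bravo L=charlie R=foxtrot all differ -> CONFLICT
i=5: L=hotel R=hotel -> agree -> hotel
i=6: L=bravo, R=juliet=BASE -> take LEFT -> bravo

Answer: charlie
<<<<<<< LEFT
foxtrot
=======
juliet
>>>>>>> RIGHT
echo
hotel
<<<<<<< LEFT
charlie
=======
foxtrot
>>>>>>> RIGHT
hotel
bravo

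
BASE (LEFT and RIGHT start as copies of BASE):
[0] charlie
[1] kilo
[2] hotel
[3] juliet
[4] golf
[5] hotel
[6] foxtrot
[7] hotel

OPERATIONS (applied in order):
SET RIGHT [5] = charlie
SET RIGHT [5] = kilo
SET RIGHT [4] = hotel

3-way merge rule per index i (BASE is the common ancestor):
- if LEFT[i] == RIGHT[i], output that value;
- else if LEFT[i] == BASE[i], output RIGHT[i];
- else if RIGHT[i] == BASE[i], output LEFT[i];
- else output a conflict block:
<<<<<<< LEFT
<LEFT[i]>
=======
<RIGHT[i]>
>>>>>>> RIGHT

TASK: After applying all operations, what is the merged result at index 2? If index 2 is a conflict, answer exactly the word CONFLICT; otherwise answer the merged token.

Final LEFT:  [charlie, kilo, hotel, juliet, golf, hotel, foxtrot, hotel]
Final RIGHT: [charlie, kilo, hotel, juliet, hotel, kilo, foxtrot, hotel]
i=0: L=charlie R=charlie -> agree -> charlie
i=1: L=kilo R=kilo -> agree -> kilo
i=2: L=hotel R=hotel -> agree -> hotel
i=3: L=juliet R=juliet -> agree -> juliet
i=4: L=golf=BASE, R=hotel -> take RIGHT -> hotel
i=5: L=hotel=BASE, R=kilo -> take RIGHT -> kilo
i=6: L=foxtrot R=foxtrot -> agree -> foxtrot
i=7: L=hotel R=hotel -> agree -> hotel
Index 2 -> hotel

Answer: hotel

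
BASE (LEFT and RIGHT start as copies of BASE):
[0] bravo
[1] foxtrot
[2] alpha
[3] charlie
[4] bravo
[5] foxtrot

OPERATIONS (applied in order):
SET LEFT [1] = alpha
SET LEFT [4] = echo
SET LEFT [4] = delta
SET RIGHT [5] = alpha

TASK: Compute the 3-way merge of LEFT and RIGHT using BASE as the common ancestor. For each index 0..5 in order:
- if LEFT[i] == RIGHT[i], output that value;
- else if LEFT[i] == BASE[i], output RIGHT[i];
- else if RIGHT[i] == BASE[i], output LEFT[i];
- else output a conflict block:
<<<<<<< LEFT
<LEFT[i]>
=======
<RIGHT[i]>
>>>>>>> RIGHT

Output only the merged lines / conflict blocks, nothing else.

Final LEFT:  [bravo, alpha, alpha, charlie, delta, foxtrot]
Final RIGHT: [bravo, foxtrot, alpha, charlie, bravo, alpha]
i=0: L=bravo R=bravo -> agree -> bravo
i=1: L=alpha, R=foxtrot=BASE -> take LEFT -> alpha
i=2: L=alpha R=alpha -> agree -> alpha
i=3: L=charlie R=charlie -> agree -> charlie
i=4: L=delta, R=bravo=BASE -> take LEFT -> delta
i=5: L=foxtrot=BASE, R=alpha -> take RIGHT -> alpha

Answer: bravo
alpha
alpha
charlie
delta
alpha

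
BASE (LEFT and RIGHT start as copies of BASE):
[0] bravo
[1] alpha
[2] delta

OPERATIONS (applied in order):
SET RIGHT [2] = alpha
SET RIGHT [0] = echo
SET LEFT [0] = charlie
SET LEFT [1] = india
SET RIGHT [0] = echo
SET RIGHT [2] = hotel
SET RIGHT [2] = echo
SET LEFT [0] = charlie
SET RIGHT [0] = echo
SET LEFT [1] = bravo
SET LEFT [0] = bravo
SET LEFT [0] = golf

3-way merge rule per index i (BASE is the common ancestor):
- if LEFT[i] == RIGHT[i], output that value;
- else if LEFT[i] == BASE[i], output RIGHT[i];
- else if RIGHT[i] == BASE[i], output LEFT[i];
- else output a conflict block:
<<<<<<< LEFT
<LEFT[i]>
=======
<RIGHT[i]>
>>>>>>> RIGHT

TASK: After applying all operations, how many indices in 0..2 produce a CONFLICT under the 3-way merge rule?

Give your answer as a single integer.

Final LEFT:  [golf, bravo, delta]
Final RIGHT: [echo, alpha, echo]
i=0: BASE=bravo L=golf R=echo all differ -> CONFLICT
i=1: L=bravo, R=alpha=BASE -> take LEFT -> bravo
i=2: L=delta=BASE, R=echo -> take RIGHT -> echo
Conflict count: 1

Answer: 1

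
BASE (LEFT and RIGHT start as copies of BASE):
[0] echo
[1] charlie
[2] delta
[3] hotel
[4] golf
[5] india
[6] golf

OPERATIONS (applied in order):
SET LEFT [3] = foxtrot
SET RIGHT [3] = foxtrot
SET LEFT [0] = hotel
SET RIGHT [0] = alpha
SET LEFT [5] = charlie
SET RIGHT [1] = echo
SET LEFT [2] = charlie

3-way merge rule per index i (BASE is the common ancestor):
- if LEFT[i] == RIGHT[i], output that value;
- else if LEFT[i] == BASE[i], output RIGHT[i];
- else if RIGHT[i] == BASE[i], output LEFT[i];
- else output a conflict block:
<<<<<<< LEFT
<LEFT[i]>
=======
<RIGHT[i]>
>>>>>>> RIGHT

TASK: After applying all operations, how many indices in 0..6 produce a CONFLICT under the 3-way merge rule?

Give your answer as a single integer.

Final LEFT:  [hotel, charlie, charlie, foxtrot, golf, charlie, golf]
Final RIGHT: [alpha, echo, delta, foxtrot, golf, india, golf]
i=0: BASE=echo L=hotel R=alpha all differ -> CONFLICT
i=1: L=charlie=BASE, R=echo -> take RIGHT -> echo
i=2: L=charlie, R=delta=BASE -> take LEFT -> charlie
i=3: L=foxtrot R=foxtrot -> agree -> foxtrot
i=4: L=golf R=golf -> agree -> golf
i=5: L=charlie, R=india=BASE -> take LEFT -> charlie
i=6: L=golf R=golf -> agree -> golf
Conflict count: 1

Answer: 1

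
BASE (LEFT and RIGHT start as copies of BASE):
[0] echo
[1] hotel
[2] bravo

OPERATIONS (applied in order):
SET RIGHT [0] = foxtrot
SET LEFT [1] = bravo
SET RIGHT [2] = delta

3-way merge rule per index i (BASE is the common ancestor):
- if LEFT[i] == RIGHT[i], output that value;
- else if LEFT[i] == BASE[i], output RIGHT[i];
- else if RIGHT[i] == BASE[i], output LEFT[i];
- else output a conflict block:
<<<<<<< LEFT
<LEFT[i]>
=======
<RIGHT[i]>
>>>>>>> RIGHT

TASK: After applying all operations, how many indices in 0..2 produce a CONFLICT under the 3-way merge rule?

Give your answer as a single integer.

Answer: 0

Derivation:
Final LEFT:  [echo, bravo, bravo]
Final RIGHT: [foxtrot, hotel, delta]
i=0: L=echo=BASE, R=foxtrot -> take RIGHT -> foxtrot
i=1: L=bravo, R=hotel=BASE -> take LEFT -> bravo
i=2: L=bravo=BASE, R=delta -> take RIGHT -> delta
Conflict count: 0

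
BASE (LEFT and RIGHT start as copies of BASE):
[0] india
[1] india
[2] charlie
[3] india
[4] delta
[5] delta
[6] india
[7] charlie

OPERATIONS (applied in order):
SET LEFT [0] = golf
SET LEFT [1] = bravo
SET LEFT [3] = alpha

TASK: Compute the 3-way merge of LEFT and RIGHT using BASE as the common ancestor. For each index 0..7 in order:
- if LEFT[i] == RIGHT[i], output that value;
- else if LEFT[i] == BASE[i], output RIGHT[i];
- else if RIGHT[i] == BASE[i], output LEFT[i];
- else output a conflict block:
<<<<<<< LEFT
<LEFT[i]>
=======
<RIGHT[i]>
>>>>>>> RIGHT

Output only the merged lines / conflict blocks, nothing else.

Answer: golf
bravo
charlie
alpha
delta
delta
india
charlie

Derivation:
Final LEFT:  [golf, bravo, charlie, alpha, delta, delta, india, charlie]
Final RIGHT: [india, india, charlie, india, delta, delta, india, charlie]
i=0: L=golf, R=india=BASE -> take LEFT -> golf
i=1: L=bravo, R=india=BASE -> take LEFT -> bravo
i=2: L=charlie R=charlie -> agree -> charlie
i=3: L=alpha, R=india=BASE -> take LEFT -> alpha
i=4: L=delta R=delta -> agree -> delta
i=5: L=delta R=delta -> agree -> delta
i=6: L=india R=india -> agree -> india
i=7: L=charlie R=charlie -> agree -> charlie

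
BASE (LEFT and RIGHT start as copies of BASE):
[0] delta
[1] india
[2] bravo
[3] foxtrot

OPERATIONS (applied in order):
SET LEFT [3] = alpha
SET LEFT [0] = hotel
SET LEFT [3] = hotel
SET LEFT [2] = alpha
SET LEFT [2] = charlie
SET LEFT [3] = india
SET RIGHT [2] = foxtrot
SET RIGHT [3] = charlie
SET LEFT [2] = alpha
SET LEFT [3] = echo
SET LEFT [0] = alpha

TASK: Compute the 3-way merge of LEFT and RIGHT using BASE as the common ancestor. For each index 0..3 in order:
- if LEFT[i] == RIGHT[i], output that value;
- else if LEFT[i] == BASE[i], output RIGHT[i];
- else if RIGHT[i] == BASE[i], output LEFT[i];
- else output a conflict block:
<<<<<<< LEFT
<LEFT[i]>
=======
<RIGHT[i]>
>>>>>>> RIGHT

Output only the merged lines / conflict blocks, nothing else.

Answer: alpha
india
<<<<<<< LEFT
alpha
=======
foxtrot
>>>>>>> RIGHT
<<<<<<< LEFT
echo
=======
charlie
>>>>>>> RIGHT

Derivation:
Final LEFT:  [alpha, india, alpha, echo]
Final RIGHT: [delta, india, foxtrot, charlie]
i=0: L=alpha, R=delta=BASE -> take LEFT -> alpha
i=1: L=india R=india -> agree -> india
i=2: BASE=bravo L=alpha R=foxtrot all differ -> CONFLICT
i=3: BASE=foxtrot L=echo R=charlie all differ -> CONFLICT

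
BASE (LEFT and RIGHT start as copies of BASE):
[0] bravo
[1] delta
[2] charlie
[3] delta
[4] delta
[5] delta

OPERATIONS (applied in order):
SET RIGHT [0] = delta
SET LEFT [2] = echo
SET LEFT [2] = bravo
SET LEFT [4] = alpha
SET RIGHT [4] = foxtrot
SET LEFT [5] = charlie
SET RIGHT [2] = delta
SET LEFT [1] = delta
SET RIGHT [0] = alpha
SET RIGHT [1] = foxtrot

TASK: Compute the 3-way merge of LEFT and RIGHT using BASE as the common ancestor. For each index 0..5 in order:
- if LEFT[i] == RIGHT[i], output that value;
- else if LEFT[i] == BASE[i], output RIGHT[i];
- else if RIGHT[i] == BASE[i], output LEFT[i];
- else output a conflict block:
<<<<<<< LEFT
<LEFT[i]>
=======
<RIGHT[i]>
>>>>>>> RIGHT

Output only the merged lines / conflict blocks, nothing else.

Final LEFT:  [bravo, delta, bravo, delta, alpha, charlie]
Final RIGHT: [alpha, foxtrot, delta, delta, foxtrot, delta]
i=0: L=bravo=BASE, R=alpha -> take RIGHT -> alpha
i=1: L=delta=BASE, R=foxtrot -> take RIGHT -> foxtrot
i=2: BASE=charlie L=bravo R=delta all differ -> CONFLICT
i=3: L=delta R=delta -> agree -> delta
i=4: BASE=delta L=alpha R=foxtrot all differ -> CONFLICT
i=5: L=charlie, R=delta=BASE -> take LEFT -> charlie

Answer: alpha
foxtrot
<<<<<<< LEFT
bravo
=======
delta
>>>>>>> RIGHT
delta
<<<<<<< LEFT
alpha
=======
foxtrot
>>>>>>> RIGHT
charlie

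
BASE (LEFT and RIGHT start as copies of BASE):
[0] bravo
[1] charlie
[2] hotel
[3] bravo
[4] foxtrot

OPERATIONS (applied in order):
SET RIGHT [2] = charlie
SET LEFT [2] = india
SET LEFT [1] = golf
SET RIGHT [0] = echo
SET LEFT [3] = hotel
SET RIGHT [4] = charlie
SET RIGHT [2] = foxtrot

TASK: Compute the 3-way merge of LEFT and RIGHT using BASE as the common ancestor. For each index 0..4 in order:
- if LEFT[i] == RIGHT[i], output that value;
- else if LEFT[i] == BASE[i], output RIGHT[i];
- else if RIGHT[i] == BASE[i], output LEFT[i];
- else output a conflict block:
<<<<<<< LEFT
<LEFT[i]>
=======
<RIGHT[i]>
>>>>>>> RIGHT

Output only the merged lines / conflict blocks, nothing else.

Final LEFT:  [bravo, golf, india, hotel, foxtrot]
Final RIGHT: [echo, charlie, foxtrot, bravo, charlie]
i=0: L=bravo=BASE, R=echo -> take RIGHT -> echo
i=1: L=golf, R=charlie=BASE -> take LEFT -> golf
i=2: BASE=hotel L=india R=foxtrot all differ -> CONFLICT
i=3: L=hotel, R=bravo=BASE -> take LEFT -> hotel
i=4: L=foxtrot=BASE, R=charlie -> take RIGHT -> charlie

Answer: echo
golf
<<<<<<< LEFT
india
=======
foxtrot
>>>>>>> RIGHT
hotel
charlie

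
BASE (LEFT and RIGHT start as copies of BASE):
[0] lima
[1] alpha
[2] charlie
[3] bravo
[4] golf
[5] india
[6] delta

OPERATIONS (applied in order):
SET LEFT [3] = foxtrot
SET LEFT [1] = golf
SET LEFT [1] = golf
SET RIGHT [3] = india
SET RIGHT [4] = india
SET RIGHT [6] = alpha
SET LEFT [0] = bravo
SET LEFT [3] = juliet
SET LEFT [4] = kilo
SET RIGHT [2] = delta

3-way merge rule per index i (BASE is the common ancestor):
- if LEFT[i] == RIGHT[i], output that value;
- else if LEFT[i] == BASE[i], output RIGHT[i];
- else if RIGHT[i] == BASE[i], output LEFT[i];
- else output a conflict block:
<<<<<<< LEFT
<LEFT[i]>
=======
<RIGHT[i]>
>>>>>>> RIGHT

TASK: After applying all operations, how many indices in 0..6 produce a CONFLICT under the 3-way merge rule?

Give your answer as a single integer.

Final LEFT:  [bravo, golf, charlie, juliet, kilo, india, delta]
Final RIGHT: [lima, alpha, delta, india, india, india, alpha]
i=0: L=bravo, R=lima=BASE -> take LEFT -> bravo
i=1: L=golf, R=alpha=BASE -> take LEFT -> golf
i=2: L=charlie=BASE, R=delta -> take RIGHT -> delta
i=3: BASE=bravo L=juliet R=india all differ -> CONFLICT
i=4: BASE=golf L=kilo R=india all differ -> CONFLICT
i=5: L=india R=india -> agree -> india
i=6: L=delta=BASE, R=alpha -> take RIGHT -> alpha
Conflict count: 2

Answer: 2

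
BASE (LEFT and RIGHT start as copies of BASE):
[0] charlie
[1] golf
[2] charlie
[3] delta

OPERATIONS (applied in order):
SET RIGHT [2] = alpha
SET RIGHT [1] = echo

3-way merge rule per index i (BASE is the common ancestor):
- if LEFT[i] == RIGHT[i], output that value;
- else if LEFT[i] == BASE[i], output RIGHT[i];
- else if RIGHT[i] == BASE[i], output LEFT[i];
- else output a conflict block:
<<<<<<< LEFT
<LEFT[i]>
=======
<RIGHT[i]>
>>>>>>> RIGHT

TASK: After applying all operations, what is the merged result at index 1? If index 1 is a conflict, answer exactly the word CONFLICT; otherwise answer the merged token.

Answer: echo

Derivation:
Final LEFT:  [charlie, golf, charlie, delta]
Final RIGHT: [charlie, echo, alpha, delta]
i=0: L=charlie R=charlie -> agree -> charlie
i=1: L=golf=BASE, R=echo -> take RIGHT -> echo
i=2: L=charlie=BASE, R=alpha -> take RIGHT -> alpha
i=3: L=delta R=delta -> agree -> delta
Index 1 -> echo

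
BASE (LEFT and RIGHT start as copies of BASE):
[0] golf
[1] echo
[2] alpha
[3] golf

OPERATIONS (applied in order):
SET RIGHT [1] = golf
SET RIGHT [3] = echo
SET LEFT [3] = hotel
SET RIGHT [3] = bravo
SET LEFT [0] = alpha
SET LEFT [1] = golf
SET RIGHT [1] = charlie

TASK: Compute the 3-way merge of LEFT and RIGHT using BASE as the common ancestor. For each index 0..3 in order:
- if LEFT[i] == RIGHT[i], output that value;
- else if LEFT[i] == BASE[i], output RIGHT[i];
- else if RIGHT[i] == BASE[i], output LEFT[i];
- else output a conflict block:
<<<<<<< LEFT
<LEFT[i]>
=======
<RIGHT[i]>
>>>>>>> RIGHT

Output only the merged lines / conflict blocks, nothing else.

Answer: alpha
<<<<<<< LEFT
golf
=======
charlie
>>>>>>> RIGHT
alpha
<<<<<<< LEFT
hotel
=======
bravo
>>>>>>> RIGHT

Derivation:
Final LEFT:  [alpha, golf, alpha, hotel]
Final RIGHT: [golf, charlie, alpha, bravo]
i=0: L=alpha, R=golf=BASE -> take LEFT -> alpha
i=1: BASE=echo L=golf R=charlie all differ -> CONFLICT
i=2: L=alpha R=alpha -> agree -> alpha
i=3: BASE=golf L=hotel R=bravo all differ -> CONFLICT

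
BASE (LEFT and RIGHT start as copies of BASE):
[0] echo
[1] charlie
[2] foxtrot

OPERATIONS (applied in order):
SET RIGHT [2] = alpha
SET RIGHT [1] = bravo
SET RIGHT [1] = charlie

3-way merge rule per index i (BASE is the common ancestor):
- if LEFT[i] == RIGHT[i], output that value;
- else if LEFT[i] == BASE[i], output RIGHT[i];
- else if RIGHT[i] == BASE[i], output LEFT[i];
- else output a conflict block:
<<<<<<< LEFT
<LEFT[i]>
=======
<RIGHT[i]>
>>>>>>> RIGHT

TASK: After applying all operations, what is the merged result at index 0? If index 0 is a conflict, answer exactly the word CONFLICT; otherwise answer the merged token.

Answer: echo

Derivation:
Final LEFT:  [echo, charlie, foxtrot]
Final RIGHT: [echo, charlie, alpha]
i=0: L=echo R=echo -> agree -> echo
i=1: L=charlie R=charlie -> agree -> charlie
i=2: L=foxtrot=BASE, R=alpha -> take RIGHT -> alpha
Index 0 -> echo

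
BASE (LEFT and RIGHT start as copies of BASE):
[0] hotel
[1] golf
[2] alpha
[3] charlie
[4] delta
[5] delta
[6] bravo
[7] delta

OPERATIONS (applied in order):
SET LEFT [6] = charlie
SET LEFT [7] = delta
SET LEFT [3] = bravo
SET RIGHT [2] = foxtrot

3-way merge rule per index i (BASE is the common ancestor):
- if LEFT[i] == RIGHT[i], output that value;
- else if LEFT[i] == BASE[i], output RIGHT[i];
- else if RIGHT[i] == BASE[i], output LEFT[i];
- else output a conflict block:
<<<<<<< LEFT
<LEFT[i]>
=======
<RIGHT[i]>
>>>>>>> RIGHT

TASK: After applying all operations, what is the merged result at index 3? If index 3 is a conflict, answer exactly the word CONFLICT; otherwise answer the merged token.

Final LEFT:  [hotel, golf, alpha, bravo, delta, delta, charlie, delta]
Final RIGHT: [hotel, golf, foxtrot, charlie, delta, delta, bravo, delta]
i=0: L=hotel R=hotel -> agree -> hotel
i=1: L=golf R=golf -> agree -> golf
i=2: L=alpha=BASE, R=foxtrot -> take RIGHT -> foxtrot
i=3: L=bravo, R=charlie=BASE -> take LEFT -> bravo
i=4: L=delta R=delta -> agree -> delta
i=5: L=delta R=delta -> agree -> delta
i=6: L=charlie, R=bravo=BASE -> take LEFT -> charlie
i=7: L=delta R=delta -> agree -> delta
Index 3 -> bravo

Answer: bravo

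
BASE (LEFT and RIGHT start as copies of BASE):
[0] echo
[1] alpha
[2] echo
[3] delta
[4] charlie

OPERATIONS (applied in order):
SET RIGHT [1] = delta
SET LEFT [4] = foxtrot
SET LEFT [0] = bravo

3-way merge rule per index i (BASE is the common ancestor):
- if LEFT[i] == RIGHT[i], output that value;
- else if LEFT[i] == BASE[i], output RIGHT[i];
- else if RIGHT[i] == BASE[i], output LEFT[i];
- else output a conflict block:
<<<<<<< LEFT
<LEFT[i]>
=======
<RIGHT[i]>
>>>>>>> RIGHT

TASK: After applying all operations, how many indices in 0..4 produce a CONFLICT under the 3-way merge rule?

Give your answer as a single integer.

Answer: 0

Derivation:
Final LEFT:  [bravo, alpha, echo, delta, foxtrot]
Final RIGHT: [echo, delta, echo, delta, charlie]
i=0: L=bravo, R=echo=BASE -> take LEFT -> bravo
i=1: L=alpha=BASE, R=delta -> take RIGHT -> delta
i=2: L=echo R=echo -> agree -> echo
i=3: L=delta R=delta -> agree -> delta
i=4: L=foxtrot, R=charlie=BASE -> take LEFT -> foxtrot
Conflict count: 0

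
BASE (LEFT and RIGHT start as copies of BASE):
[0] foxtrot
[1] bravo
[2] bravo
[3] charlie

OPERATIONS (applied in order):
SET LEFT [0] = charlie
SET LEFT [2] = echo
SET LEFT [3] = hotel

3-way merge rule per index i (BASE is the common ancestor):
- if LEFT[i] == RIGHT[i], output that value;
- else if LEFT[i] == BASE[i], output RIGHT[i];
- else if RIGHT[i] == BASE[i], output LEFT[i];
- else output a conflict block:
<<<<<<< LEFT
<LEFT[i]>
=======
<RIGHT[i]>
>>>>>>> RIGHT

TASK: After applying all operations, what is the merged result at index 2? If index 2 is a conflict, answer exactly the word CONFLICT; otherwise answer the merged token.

Answer: echo

Derivation:
Final LEFT:  [charlie, bravo, echo, hotel]
Final RIGHT: [foxtrot, bravo, bravo, charlie]
i=0: L=charlie, R=foxtrot=BASE -> take LEFT -> charlie
i=1: L=bravo R=bravo -> agree -> bravo
i=2: L=echo, R=bravo=BASE -> take LEFT -> echo
i=3: L=hotel, R=charlie=BASE -> take LEFT -> hotel
Index 2 -> echo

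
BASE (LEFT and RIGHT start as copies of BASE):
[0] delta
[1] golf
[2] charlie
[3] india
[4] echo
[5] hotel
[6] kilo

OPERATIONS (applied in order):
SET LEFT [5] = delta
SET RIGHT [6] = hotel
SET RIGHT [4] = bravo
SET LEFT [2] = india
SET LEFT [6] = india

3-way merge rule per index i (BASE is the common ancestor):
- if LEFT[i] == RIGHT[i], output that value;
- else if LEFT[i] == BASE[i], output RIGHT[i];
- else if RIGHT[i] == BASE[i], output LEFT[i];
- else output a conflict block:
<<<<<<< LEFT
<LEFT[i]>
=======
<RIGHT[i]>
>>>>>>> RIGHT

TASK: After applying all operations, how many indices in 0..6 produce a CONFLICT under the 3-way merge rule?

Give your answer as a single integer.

Answer: 1

Derivation:
Final LEFT:  [delta, golf, india, india, echo, delta, india]
Final RIGHT: [delta, golf, charlie, india, bravo, hotel, hotel]
i=0: L=delta R=delta -> agree -> delta
i=1: L=golf R=golf -> agree -> golf
i=2: L=india, R=charlie=BASE -> take LEFT -> india
i=3: L=india R=india -> agree -> india
i=4: L=echo=BASE, R=bravo -> take RIGHT -> bravo
i=5: L=delta, R=hotel=BASE -> take LEFT -> delta
i=6: BASE=kilo L=india R=hotel all differ -> CONFLICT
Conflict count: 1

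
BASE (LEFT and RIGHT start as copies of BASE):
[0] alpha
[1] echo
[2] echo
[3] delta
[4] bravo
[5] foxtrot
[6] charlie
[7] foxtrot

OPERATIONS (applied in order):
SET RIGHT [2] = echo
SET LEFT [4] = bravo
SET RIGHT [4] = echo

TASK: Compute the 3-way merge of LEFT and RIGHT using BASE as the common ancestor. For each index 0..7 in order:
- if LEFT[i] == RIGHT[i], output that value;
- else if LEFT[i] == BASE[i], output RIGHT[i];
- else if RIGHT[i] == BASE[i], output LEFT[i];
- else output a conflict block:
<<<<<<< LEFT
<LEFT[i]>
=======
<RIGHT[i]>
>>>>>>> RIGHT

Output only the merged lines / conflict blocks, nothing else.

Answer: alpha
echo
echo
delta
echo
foxtrot
charlie
foxtrot

Derivation:
Final LEFT:  [alpha, echo, echo, delta, bravo, foxtrot, charlie, foxtrot]
Final RIGHT: [alpha, echo, echo, delta, echo, foxtrot, charlie, foxtrot]
i=0: L=alpha R=alpha -> agree -> alpha
i=1: L=echo R=echo -> agree -> echo
i=2: L=echo R=echo -> agree -> echo
i=3: L=delta R=delta -> agree -> delta
i=4: L=bravo=BASE, R=echo -> take RIGHT -> echo
i=5: L=foxtrot R=foxtrot -> agree -> foxtrot
i=6: L=charlie R=charlie -> agree -> charlie
i=7: L=foxtrot R=foxtrot -> agree -> foxtrot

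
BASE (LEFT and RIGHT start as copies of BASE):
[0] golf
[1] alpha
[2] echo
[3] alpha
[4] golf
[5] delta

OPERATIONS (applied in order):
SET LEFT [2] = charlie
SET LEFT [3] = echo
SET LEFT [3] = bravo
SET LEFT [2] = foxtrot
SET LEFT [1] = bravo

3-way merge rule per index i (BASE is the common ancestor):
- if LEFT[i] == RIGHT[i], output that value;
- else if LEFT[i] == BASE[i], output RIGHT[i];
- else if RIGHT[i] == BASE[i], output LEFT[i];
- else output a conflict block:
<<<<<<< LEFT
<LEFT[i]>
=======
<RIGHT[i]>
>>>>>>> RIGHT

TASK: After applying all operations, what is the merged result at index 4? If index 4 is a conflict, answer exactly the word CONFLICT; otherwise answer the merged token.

Final LEFT:  [golf, bravo, foxtrot, bravo, golf, delta]
Final RIGHT: [golf, alpha, echo, alpha, golf, delta]
i=0: L=golf R=golf -> agree -> golf
i=1: L=bravo, R=alpha=BASE -> take LEFT -> bravo
i=2: L=foxtrot, R=echo=BASE -> take LEFT -> foxtrot
i=3: L=bravo, R=alpha=BASE -> take LEFT -> bravo
i=4: L=golf R=golf -> agree -> golf
i=5: L=delta R=delta -> agree -> delta
Index 4 -> golf

Answer: golf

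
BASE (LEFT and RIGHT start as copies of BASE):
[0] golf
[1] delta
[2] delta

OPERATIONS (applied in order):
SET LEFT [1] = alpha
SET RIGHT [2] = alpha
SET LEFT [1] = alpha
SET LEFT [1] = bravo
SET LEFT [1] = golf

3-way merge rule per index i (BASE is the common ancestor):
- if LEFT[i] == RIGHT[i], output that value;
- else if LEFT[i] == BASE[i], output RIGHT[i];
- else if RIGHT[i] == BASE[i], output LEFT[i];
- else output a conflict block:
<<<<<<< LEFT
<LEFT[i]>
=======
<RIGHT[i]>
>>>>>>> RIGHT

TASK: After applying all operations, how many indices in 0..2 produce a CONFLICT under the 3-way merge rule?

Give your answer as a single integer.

Answer: 0

Derivation:
Final LEFT:  [golf, golf, delta]
Final RIGHT: [golf, delta, alpha]
i=0: L=golf R=golf -> agree -> golf
i=1: L=golf, R=delta=BASE -> take LEFT -> golf
i=2: L=delta=BASE, R=alpha -> take RIGHT -> alpha
Conflict count: 0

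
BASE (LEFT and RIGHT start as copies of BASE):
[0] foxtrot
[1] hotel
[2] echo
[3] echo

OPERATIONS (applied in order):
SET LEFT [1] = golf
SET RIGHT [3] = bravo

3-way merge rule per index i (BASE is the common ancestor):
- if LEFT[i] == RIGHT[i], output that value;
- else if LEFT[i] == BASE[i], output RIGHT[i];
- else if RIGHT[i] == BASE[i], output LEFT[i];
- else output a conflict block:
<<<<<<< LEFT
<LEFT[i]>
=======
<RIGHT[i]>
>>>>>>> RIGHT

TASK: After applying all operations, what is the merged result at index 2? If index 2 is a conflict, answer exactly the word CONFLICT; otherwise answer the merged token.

Final LEFT:  [foxtrot, golf, echo, echo]
Final RIGHT: [foxtrot, hotel, echo, bravo]
i=0: L=foxtrot R=foxtrot -> agree -> foxtrot
i=1: L=golf, R=hotel=BASE -> take LEFT -> golf
i=2: L=echo R=echo -> agree -> echo
i=3: L=echo=BASE, R=bravo -> take RIGHT -> bravo
Index 2 -> echo

Answer: echo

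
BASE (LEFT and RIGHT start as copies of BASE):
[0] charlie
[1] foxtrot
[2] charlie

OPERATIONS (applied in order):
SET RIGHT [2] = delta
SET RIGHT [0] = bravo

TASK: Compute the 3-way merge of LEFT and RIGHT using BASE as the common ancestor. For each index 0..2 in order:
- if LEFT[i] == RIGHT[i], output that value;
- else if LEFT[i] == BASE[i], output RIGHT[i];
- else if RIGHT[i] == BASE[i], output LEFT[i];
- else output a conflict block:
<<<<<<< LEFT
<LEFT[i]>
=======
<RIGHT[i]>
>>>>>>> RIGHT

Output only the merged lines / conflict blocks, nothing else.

Answer: bravo
foxtrot
delta

Derivation:
Final LEFT:  [charlie, foxtrot, charlie]
Final RIGHT: [bravo, foxtrot, delta]
i=0: L=charlie=BASE, R=bravo -> take RIGHT -> bravo
i=1: L=foxtrot R=foxtrot -> agree -> foxtrot
i=2: L=charlie=BASE, R=delta -> take RIGHT -> delta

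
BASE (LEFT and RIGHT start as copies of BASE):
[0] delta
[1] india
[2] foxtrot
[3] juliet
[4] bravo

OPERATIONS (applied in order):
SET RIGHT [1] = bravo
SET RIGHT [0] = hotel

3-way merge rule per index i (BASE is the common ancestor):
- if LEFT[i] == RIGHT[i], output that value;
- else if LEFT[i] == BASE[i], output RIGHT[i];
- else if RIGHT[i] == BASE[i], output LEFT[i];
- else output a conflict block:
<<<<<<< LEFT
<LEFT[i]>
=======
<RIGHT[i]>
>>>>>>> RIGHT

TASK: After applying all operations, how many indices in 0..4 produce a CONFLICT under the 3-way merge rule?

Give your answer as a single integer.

Answer: 0

Derivation:
Final LEFT:  [delta, india, foxtrot, juliet, bravo]
Final RIGHT: [hotel, bravo, foxtrot, juliet, bravo]
i=0: L=delta=BASE, R=hotel -> take RIGHT -> hotel
i=1: L=india=BASE, R=bravo -> take RIGHT -> bravo
i=2: L=foxtrot R=foxtrot -> agree -> foxtrot
i=3: L=juliet R=juliet -> agree -> juliet
i=4: L=bravo R=bravo -> agree -> bravo
Conflict count: 0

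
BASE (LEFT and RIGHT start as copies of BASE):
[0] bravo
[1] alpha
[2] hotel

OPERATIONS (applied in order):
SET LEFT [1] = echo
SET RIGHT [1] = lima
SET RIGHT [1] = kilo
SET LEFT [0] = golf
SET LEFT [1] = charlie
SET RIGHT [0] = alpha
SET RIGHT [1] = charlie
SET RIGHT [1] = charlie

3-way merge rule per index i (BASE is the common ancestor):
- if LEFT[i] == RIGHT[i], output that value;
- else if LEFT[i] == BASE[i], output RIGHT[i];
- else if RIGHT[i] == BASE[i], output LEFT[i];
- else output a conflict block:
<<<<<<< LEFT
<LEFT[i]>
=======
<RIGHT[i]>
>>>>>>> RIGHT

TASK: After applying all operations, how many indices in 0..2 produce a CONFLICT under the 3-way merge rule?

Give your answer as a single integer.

Answer: 1

Derivation:
Final LEFT:  [golf, charlie, hotel]
Final RIGHT: [alpha, charlie, hotel]
i=0: BASE=bravo L=golf R=alpha all differ -> CONFLICT
i=1: L=charlie R=charlie -> agree -> charlie
i=2: L=hotel R=hotel -> agree -> hotel
Conflict count: 1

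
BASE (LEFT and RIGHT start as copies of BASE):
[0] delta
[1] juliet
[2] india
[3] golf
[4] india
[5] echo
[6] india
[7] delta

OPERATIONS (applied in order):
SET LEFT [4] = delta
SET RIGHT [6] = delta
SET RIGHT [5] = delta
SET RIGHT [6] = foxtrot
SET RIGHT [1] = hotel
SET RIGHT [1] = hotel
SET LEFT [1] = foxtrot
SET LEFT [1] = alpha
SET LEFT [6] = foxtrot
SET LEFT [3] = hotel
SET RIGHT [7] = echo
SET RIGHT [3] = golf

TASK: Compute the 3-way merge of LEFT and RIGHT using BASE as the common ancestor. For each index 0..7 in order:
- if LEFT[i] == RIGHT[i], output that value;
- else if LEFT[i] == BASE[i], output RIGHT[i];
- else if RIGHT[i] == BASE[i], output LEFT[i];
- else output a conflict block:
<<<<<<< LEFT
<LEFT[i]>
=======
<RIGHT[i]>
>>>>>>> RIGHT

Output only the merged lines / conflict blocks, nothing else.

Answer: delta
<<<<<<< LEFT
alpha
=======
hotel
>>>>>>> RIGHT
india
hotel
delta
delta
foxtrot
echo

Derivation:
Final LEFT:  [delta, alpha, india, hotel, delta, echo, foxtrot, delta]
Final RIGHT: [delta, hotel, india, golf, india, delta, foxtrot, echo]
i=0: L=delta R=delta -> agree -> delta
i=1: BASE=juliet L=alpha R=hotel all differ -> CONFLICT
i=2: L=india R=india -> agree -> india
i=3: L=hotel, R=golf=BASE -> take LEFT -> hotel
i=4: L=delta, R=india=BASE -> take LEFT -> delta
i=5: L=echo=BASE, R=delta -> take RIGHT -> delta
i=6: L=foxtrot R=foxtrot -> agree -> foxtrot
i=7: L=delta=BASE, R=echo -> take RIGHT -> echo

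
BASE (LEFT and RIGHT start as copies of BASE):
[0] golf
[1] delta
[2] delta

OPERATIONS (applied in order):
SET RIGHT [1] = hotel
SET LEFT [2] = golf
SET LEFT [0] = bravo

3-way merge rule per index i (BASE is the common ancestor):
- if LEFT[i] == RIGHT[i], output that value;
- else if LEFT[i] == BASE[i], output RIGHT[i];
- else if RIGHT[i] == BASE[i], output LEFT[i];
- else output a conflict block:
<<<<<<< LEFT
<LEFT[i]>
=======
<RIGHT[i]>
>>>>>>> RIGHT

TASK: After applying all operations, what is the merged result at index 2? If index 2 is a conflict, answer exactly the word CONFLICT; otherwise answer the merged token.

Answer: golf

Derivation:
Final LEFT:  [bravo, delta, golf]
Final RIGHT: [golf, hotel, delta]
i=0: L=bravo, R=golf=BASE -> take LEFT -> bravo
i=1: L=delta=BASE, R=hotel -> take RIGHT -> hotel
i=2: L=golf, R=delta=BASE -> take LEFT -> golf
Index 2 -> golf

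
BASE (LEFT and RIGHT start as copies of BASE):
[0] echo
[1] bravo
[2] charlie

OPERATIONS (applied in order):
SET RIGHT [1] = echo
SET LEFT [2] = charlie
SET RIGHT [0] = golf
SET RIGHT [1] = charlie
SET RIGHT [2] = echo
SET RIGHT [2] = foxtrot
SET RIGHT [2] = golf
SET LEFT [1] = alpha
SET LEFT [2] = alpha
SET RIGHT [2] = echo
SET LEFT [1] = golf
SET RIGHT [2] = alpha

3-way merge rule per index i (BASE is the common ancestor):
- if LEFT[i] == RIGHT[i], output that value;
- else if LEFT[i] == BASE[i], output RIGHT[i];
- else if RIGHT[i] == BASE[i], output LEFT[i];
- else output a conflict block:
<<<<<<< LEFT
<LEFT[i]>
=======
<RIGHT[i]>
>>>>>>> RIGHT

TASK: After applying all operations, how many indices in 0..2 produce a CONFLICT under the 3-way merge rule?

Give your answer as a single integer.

Answer: 1

Derivation:
Final LEFT:  [echo, golf, alpha]
Final RIGHT: [golf, charlie, alpha]
i=0: L=echo=BASE, R=golf -> take RIGHT -> golf
i=1: BASE=bravo L=golf R=charlie all differ -> CONFLICT
i=2: L=alpha R=alpha -> agree -> alpha
Conflict count: 1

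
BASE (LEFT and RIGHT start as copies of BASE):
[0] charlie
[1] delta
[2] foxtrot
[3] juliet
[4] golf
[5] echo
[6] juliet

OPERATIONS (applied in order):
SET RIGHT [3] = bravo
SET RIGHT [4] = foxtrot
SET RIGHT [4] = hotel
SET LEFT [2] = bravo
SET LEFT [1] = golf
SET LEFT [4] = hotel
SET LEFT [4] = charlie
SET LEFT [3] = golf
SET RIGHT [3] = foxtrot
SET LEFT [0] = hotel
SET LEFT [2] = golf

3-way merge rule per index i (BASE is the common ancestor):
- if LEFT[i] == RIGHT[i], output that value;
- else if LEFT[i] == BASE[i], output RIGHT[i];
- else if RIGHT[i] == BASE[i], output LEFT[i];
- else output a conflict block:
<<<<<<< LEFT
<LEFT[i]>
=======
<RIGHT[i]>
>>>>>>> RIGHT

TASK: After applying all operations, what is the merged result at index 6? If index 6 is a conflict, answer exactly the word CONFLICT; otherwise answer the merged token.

Answer: juliet

Derivation:
Final LEFT:  [hotel, golf, golf, golf, charlie, echo, juliet]
Final RIGHT: [charlie, delta, foxtrot, foxtrot, hotel, echo, juliet]
i=0: L=hotel, R=charlie=BASE -> take LEFT -> hotel
i=1: L=golf, R=delta=BASE -> take LEFT -> golf
i=2: L=golf, R=foxtrot=BASE -> take LEFT -> golf
i=3: BASE=juliet L=golf R=foxtrot all differ -> CONFLICT
i=4: BASE=golf L=charlie R=hotel all differ -> CONFLICT
i=5: L=echo R=echo -> agree -> echo
i=6: L=juliet R=juliet -> agree -> juliet
Index 6 -> juliet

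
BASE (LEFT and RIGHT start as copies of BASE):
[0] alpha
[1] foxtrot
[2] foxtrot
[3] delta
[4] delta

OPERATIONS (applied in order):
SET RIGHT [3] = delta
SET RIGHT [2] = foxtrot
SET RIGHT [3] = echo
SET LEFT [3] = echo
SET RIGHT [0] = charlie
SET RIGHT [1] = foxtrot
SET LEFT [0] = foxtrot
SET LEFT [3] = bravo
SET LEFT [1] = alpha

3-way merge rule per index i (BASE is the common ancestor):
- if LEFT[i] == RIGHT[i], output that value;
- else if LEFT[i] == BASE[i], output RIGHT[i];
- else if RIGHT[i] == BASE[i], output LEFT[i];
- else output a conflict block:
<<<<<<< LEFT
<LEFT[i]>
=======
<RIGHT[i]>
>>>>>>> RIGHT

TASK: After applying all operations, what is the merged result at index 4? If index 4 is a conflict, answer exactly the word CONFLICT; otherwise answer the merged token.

Final LEFT:  [foxtrot, alpha, foxtrot, bravo, delta]
Final RIGHT: [charlie, foxtrot, foxtrot, echo, delta]
i=0: BASE=alpha L=foxtrot R=charlie all differ -> CONFLICT
i=1: L=alpha, R=foxtrot=BASE -> take LEFT -> alpha
i=2: L=foxtrot R=foxtrot -> agree -> foxtrot
i=3: BASE=delta L=bravo R=echo all differ -> CONFLICT
i=4: L=delta R=delta -> agree -> delta
Index 4 -> delta

Answer: delta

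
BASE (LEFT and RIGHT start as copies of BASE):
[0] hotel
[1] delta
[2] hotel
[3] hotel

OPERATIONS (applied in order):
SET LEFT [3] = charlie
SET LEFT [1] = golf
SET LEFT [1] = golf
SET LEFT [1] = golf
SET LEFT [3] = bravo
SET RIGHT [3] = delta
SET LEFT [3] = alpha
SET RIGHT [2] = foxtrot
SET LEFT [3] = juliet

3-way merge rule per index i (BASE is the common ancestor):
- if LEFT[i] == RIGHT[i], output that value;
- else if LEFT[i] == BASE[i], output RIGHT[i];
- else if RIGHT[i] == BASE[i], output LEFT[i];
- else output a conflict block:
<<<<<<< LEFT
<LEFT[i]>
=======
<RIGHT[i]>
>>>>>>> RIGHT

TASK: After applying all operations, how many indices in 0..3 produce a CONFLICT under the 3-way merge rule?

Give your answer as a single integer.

Answer: 1

Derivation:
Final LEFT:  [hotel, golf, hotel, juliet]
Final RIGHT: [hotel, delta, foxtrot, delta]
i=0: L=hotel R=hotel -> agree -> hotel
i=1: L=golf, R=delta=BASE -> take LEFT -> golf
i=2: L=hotel=BASE, R=foxtrot -> take RIGHT -> foxtrot
i=3: BASE=hotel L=juliet R=delta all differ -> CONFLICT
Conflict count: 1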